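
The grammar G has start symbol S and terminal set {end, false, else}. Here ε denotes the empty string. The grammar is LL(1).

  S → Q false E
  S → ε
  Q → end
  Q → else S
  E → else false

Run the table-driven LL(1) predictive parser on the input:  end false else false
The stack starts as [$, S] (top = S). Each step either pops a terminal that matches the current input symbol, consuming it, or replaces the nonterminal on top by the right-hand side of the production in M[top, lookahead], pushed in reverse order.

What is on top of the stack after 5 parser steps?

else

step 1: stack=$ S  input=end false else false $  — expand S → Q false E
step 2: stack=$ E false Q  input=end false else false $  — expand Q → end
step 3: stack=$ E false end  input=end false else false $  — match end
step 4: stack=$ E false  input=false else false $  — match false
step 5: stack=$ E  input=else false $  — expand E → else false
Stack after step 5: $ false else (top = else).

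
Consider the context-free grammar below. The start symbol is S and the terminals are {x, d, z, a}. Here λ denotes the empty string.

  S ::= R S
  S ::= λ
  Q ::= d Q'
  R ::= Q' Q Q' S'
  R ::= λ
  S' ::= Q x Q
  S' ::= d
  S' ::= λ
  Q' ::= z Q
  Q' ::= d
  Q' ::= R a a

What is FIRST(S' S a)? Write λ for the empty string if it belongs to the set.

{a, d, z}

FIRST(Q) = {d}
FIRST(S') = {λ, d}  (via Q x Q)
FIRST(S) = {λ, a, d, z}  (via R S)
FIRST(R) = {λ, a, d, z}  (via Q' Q Q' S')
FIRST(Q') = {a, d, z}  (via R a a)
FIRST(S' S a): take FIRST of each symbol in turn, carrying on past any symbol whose FIRST contains λ; result {a, d, z}.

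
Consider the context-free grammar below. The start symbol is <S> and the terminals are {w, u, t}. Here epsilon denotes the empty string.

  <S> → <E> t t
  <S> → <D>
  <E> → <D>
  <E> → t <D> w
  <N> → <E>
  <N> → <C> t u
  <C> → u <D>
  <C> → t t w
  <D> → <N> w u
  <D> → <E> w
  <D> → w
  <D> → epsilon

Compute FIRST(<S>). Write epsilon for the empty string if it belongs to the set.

FIRST(<C>): from <C>→u <D> we get {u}; from <C>→t t w we get {t}. So FIRST(<C>) = {t, u}.
FIRST(<S>): from <S>→<E> t t we get {t, u, w}; from <S>→<D> we get {epsilon, t, u, w}. So FIRST(<S>) = {epsilon, t, u, w}.
FIRST(<E>): from <E>→<D> we get {epsilon, t, u, w}; from <E>→t <D> w we get {t}. So FIRST(<E>) = {epsilon, t, u, w}.
FIRST(<N>): from <N>→<E> we get {epsilon, t, u, w}; from <N>→<C> t u we get {t, u}. So FIRST(<N>) = {epsilon, t, u, w}.
FIRST(<D>): from <D>→<N> w u we get {t, u, w}; from <D>→<E> w we get {t, u, w}; from <D>→w we get {w}; from <D>→epsilon we get {epsilon}. So FIRST(<D>) = {epsilon, t, u, w}.

{epsilon, t, u, w}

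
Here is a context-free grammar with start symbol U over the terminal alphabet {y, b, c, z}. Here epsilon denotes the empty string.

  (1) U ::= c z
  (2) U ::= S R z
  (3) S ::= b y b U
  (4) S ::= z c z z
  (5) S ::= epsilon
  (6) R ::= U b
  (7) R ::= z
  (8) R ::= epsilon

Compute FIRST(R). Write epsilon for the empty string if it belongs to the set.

FIRST(S) = {epsilon, b, z}
FIRST(U) = {b, c, z}  (via S R z)
FIRST(R) = {epsilon, b, c, z}  (via U b)

{epsilon, b, c, z}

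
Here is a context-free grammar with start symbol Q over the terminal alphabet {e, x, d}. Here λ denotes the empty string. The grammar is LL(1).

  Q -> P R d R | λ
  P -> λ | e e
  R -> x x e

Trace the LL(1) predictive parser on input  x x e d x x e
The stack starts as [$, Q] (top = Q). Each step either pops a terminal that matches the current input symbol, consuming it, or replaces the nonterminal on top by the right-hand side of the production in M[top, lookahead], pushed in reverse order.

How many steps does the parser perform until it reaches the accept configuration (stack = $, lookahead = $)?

      Stack        Input            Action
   1  $ Q          x x e d x x e $  expand Q -> P R d R
   2  $ R d R P    x x e d x x e $  expand P -> λ
   3  $ R d R      x x e d x x e $  expand R -> x x e
   4  $ R d e x x  x x e d x x e $  match x
   5  $ R d e x    x e d x x e $    match x
   6  $ R d e      e d x x e $      match e
   7  $ R d        d x x e $        match d
   8  $ R          x x e $          expand R -> x x e
   9  $ e x x      x x e $          match x
  10  $ e x        x e $            match x
  11  $ e          e $              match e
Accept reached after 11 steps.

11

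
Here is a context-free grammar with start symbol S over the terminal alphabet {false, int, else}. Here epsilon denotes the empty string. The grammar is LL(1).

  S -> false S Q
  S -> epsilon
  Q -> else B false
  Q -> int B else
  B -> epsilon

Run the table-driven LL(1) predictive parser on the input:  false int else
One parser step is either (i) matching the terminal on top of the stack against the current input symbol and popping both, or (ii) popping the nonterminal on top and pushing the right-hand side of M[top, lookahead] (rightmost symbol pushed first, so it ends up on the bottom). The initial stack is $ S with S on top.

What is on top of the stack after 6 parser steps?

else

step 1: stack=$ S  input=false int else $  — expand S -> false S Q
step 2: stack=$ Q S false  input=false int else $  — match false
step 3: stack=$ Q S  input=int else $  — expand S -> epsilon
step 4: stack=$ Q  input=int else $  — expand Q -> int B else
step 5: stack=$ else B int  input=int else $  — match int
step 6: stack=$ else B  input=else $  — expand B -> epsilon
Stack after step 6: $ else (top = else).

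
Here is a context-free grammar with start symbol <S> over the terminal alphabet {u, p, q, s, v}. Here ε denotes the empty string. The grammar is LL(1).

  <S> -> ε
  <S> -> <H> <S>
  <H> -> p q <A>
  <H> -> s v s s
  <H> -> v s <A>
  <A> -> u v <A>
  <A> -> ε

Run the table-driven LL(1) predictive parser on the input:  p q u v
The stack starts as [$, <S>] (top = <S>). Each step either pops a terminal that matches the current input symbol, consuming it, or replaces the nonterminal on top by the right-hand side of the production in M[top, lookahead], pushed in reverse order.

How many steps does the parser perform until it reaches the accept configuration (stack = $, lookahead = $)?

     Stack          Input      Action
  1  $ <S>          p q u v $  expand <S> -> <H> <S>
  2  $ <S> <H>      p q u v $  expand <H> -> p q <A>
  3  $ <S> <A> q p  p q u v $  match p
  4  $ <S> <A> q    q u v $    match q
  5  $ <S> <A>      u v $      expand <A> -> u v <A>
  6  $ <S> <A> v u  u v $      match u
  7  $ <S> <A> v    v $        match v
  8  $ <S> <A>      $          expand <A> -> ε
  9  $ <S>          $          expand <S> -> ε
Accept reached after 9 steps.

9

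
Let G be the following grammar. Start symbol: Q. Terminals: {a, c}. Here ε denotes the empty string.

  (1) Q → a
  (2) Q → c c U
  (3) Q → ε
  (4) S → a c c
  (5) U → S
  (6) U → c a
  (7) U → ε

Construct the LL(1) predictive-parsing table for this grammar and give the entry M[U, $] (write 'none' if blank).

U → ε

FIRST(Q) = {ε, a, c}
FIRST(S) = {a}
FIRST(U) = {ε, a, c}  (via S)
FOLLOW(Q) includes $ since Q is the start symbol.
FOLLOW(Q): Q appears on no right-hand side. Thus FOLLOW(Q) = {$}.
FOLLOW(U): in Q→c c U, the suffix after U is empty, so FOLLOW(U) ⊇ FOLLOW(Q) = {$}. Thus FOLLOW(U) = {$}.
For U → S: FIRST(S) = {a}, so it goes in M[U, t] for t ∈ {a}.
For U → c a: FIRST(c a) = {c}, so it goes in M[U, t] for t ∈ {c}.
For U → ε: FIRST(ε) = {ε}, so it goes in M[U, t] for t ∈ {}; since ε ∈ FIRST, also for every t ∈ FOLLOW(U) = {$}.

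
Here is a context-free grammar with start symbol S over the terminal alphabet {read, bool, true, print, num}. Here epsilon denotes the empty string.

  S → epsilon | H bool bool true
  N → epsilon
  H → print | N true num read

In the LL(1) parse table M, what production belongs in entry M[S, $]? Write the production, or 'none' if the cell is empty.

S → epsilon

FIRST(N): from N→epsilon we get {epsilon}. So FIRST(N) = {epsilon}.
FIRST(H): from H→print we get {print}; from H→N true num read we get {true}. So FIRST(H) = {print, true}.
FIRST(S): from S→epsilon we get {epsilon}; from S→H bool bool true we get {print, true}. So FIRST(S) = {epsilon, print, true}.
FOLLOW(S) includes $ since S is the start symbol.
FOLLOW(S): S appears on no right-hand side. Thus FOLLOW(S) = {$}.
For S → epsilon: FIRST(epsilon) = {epsilon}, so it goes in M[S, t] for t ∈ {}; since epsilon ∈ FIRST, also for every t ∈ FOLLOW(S) = {$}.
For S → H bool bool true: FIRST(H bool bool true) = {print, true}, so it goes in M[S, t] for t ∈ {print, true}.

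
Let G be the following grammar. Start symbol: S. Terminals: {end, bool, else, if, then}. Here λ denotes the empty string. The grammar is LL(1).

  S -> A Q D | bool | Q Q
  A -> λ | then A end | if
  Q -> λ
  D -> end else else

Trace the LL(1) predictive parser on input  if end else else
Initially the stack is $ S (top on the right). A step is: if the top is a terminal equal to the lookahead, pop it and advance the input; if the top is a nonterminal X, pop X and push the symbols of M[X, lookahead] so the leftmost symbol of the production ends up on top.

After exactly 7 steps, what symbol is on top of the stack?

else

     Stack            Input               Action
  1  $ S              if end else else $  expand S -> A Q D
  2  $ D Q A          if end else else $  expand A -> if
  3  $ D Q if         if end else else $  match if
  4  $ D Q            end else else $     expand Q -> λ
  5  $ D              end else else $     expand D -> end else else
  6  $ else else end  end else else $     match end
  7  $ else else      else else $         match else
Stack after step 7: $ else (top = else).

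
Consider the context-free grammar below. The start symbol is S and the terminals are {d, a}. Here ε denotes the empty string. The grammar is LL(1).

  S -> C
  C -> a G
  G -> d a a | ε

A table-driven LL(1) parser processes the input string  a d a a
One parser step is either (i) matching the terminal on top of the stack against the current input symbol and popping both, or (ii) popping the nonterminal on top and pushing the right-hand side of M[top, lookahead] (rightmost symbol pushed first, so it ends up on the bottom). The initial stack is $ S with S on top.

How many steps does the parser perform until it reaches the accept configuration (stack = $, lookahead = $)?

step 1: stack=$ S  input=a d a a $  — expand S -> C
step 2: stack=$ C  input=a d a a $  — expand C -> a G
step 3: stack=$ G a  input=a d a a $  — match a
step 4: stack=$ G  input=d a a $  — expand G -> d a a
step 5: stack=$ a a d  input=d a a $  — match d
step 6: stack=$ a a  input=a a $  — match a
step 7: stack=$ a  input=a $  — match a
Accept reached after 7 steps.

7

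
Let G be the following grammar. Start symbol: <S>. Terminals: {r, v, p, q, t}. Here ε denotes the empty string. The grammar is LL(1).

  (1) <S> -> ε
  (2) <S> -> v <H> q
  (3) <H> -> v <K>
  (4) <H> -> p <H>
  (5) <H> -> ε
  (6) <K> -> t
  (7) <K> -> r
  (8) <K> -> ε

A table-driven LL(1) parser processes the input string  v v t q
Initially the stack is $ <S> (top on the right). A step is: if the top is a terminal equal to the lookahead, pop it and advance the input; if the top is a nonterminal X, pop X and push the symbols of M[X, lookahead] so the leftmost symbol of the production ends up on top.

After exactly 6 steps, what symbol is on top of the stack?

q

step 1: stack=$ <S>  input=v v t q $  — expand <S> -> v <H> q
step 2: stack=$ q <H> v  input=v v t q $  — match v
step 3: stack=$ q <H>  input=v t q $  — expand <H> -> v <K>
step 4: stack=$ q <K> v  input=v t q $  — match v
step 5: stack=$ q <K>  input=t q $  — expand <K> -> t
step 6: stack=$ q t  input=t q $  — match t
Stack after step 6: $ q (top = q).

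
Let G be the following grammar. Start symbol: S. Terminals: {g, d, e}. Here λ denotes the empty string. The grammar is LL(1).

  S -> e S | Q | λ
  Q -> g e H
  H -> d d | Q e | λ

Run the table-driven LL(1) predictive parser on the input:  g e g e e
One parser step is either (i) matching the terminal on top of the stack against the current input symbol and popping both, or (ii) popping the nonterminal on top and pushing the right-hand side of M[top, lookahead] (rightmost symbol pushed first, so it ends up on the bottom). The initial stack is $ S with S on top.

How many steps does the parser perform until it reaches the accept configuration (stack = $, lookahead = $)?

10

step 1: stack=$ S  input=g e g e e $  — expand S -> Q
step 2: stack=$ Q  input=g e g e e $  — expand Q -> g e H
step 3: stack=$ H e g  input=g e g e e $  — match g
step 4: stack=$ H e  input=e g e e $  — match e
step 5: stack=$ H  input=g e e $  — expand H -> Q e
step 6: stack=$ e Q  input=g e e $  — expand Q -> g e H
step 7: stack=$ e H e g  input=g e e $  — match g
step 8: stack=$ e H e  input=e e $  — match e
step 9: stack=$ e H  input=e $  — expand H -> λ
step 10: stack=$ e  input=e $  — match e
Accept reached after 10 steps.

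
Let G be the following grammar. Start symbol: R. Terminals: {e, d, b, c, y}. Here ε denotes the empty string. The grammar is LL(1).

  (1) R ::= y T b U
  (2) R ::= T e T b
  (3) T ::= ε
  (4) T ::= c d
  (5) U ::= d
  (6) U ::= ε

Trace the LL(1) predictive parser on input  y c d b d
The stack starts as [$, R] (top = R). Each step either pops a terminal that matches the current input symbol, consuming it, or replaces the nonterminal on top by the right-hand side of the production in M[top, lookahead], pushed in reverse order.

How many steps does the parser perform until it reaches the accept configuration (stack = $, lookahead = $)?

8

     Stack      Input        Action
  1  $ R        y c d b d $  expand R ::= y T b U
  2  $ U b T y  y c d b d $  match y
  3  $ U b T    c d b d $    expand T ::= c d
  4  $ U b d c  c d b d $    match c
  5  $ U b d    d b d $      match d
  6  $ U b      b d $        match b
  7  $ U        d $          expand U ::= d
  8  $ d        d $          match d
Accept reached after 8 steps.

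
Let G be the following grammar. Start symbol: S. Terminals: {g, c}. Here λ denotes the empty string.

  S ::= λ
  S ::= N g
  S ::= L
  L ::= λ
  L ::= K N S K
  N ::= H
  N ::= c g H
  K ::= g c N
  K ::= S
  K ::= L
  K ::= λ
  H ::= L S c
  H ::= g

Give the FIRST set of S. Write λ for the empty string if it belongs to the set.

{λ, c, g}

FIRST(S) = {λ, c, g}  (via N g, L)
FIRST(L) = {λ, c, g}  (via K N S K)
FIRST(K) = {λ, c, g}  (via S, L)
FIRST(H) = {c, g}  (via L S c)
FIRST(N) = {c, g}  (via H)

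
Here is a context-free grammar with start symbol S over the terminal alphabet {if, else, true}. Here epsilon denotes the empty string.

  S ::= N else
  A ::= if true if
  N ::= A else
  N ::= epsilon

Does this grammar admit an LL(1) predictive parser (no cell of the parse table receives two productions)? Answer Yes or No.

FIRST(S) = {else, if}
FIRST(A) = {if}
FIRST(N) = {epsilon, if}
FOLLOW(S) = {$}
FOLLOW(A) = {else}
FOLLOW(N) = {else}
Each cell of M receives at most one production.

Yes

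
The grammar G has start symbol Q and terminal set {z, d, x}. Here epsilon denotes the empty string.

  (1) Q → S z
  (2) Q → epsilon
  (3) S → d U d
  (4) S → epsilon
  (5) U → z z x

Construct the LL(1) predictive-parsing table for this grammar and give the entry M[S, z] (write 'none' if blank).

FIRST(S) = {epsilon, d}
FIRST(U) = {z}
FIRST(Q) = {epsilon, d, z}  (via S z)
FOLLOW(Q) includes $ since Q is the start symbol.
FOLLOW(S): in Q→S z, S is followed by z with FIRST {z}. Thus FOLLOW(S) = {z}.
For S → d U d: FIRST(d U d) = {d}, so it goes in M[S, t] for t ∈ {d}.
For S → epsilon: FIRST(epsilon) = {epsilon}, so it goes in M[S, t] for t ∈ {}; since epsilon ∈ FIRST, also for every t ∈ FOLLOW(S) = {z}.

S → epsilon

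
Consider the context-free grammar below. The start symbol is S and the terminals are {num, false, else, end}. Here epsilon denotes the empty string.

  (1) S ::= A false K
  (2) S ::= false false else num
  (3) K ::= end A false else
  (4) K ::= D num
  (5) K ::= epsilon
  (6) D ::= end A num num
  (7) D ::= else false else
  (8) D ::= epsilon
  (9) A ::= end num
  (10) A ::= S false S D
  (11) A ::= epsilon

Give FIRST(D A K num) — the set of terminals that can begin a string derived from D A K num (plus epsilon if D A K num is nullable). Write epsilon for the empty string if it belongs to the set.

{else, end, false, num}

FIRST(D) = {epsilon, else, end}
FIRST(K) = {epsilon, else, end, num}  (via D num)
FIRST(S) = {end, false}  (via A false K)
FIRST(A) = {epsilon, end, false}  (via S false S D)
FIRST(D A K num): take FIRST of each symbol in turn, carrying on past any symbol whose FIRST contains epsilon; result {else, end, false, num}.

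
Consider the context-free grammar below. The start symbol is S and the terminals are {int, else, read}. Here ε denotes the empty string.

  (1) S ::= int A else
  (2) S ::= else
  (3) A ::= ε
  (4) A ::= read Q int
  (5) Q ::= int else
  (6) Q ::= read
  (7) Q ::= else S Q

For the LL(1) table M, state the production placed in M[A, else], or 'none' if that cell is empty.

A ::= ε

FIRST(S): from S::=int A else we get {int}; from S::=else we get {else}. So FIRST(S) = {else, int}.
FIRST(A): from A::=ε we get {ε}; from A::=read Q int we get {read}. So FIRST(A) = {ε, read}.
FIRST(Q): from Q::=int else we get {int}; from Q::=read we get {read}; from Q::=else S Q we get {else}. So FIRST(Q) = {else, int, read}.
FOLLOW(S) includes $ since S is the start symbol.
FOLLOW(A): in S::=int A else, A is followed by else with FIRST {else}. Thus FOLLOW(A) = {else}.
For A ::= ε: FIRST(ε) = {ε}, so it goes in M[A, t] for t ∈ {}; since ε ∈ FIRST, also for every t ∈ FOLLOW(A) = {else}.
For A ::= read Q int: FIRST(read Q int) = {read}, so it goes in M[A, t] for t ∈ {read}.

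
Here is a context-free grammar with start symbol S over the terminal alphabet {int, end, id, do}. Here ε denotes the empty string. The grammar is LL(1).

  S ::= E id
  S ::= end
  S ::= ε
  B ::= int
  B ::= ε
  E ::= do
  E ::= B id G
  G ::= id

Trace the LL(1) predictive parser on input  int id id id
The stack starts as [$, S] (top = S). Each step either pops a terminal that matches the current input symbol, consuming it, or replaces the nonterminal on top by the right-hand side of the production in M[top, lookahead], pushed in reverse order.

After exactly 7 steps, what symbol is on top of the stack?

id

     Stack          Input           Action
  1  $ S            int id id id $  expand S ::= E id
  2  $ id E         int id id id $  expand E ::= B id G
  3  $ id G id B    int id id id $  expand B ::= int
  4  $ id G id int  int id id id $  match int
  5  $ id G id      id id id $      match id
  6  $ id G         id id $         expand G ::= id
  7  $ id id        id id $         match id
Stack after step 7: $ id (top = id).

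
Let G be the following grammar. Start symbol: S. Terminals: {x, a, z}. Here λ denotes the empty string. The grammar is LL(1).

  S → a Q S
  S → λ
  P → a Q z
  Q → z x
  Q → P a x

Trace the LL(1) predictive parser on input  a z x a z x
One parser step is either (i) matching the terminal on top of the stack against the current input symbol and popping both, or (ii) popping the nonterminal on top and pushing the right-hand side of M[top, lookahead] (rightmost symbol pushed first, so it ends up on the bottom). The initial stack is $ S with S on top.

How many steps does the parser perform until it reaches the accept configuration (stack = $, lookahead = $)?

11

step 1: stack=$ S  input=a z x a z x $  — expand S → a Q S
step 2: stack=$ S Q a  input=a z x a z x $  — match a
step 3: stack=$ S Q  input=z x a z x $  — expand Q → z x
step 4: stack=$ S x z  input=z x a z x $  — match z
step 5: stack=$ S x  input=x a z x $  — match x
step 6: stack=$ S  input=a z x $  — expand S → a Q S
step 7: stack=$ S Q a  input=a z x $  — match a
step 8: stack=$ S Q  input=z x $  — expand Q → z x
step 9: stack=$ S x z  input=z x $  — match z
step 10: stack=$ S x  input=x $  — match x
step 11: stack=$ S  input=$  — expand S → λ
Accept reached after 11 steps.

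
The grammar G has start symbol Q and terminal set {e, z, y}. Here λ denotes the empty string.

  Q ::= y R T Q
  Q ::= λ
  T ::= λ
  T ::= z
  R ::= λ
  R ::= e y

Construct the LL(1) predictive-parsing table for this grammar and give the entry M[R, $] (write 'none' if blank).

FIRST(Q): from Q::=y R T Q we get {y}; from Q::=λ we get {λ}. So FIRST(Q) = {λ, y}.
FIRST(T): from T::=λ we get {λ}; from T::=z we get {z}. So FIRST(T) = {λ, z}.
FIRST(R): from R::=λ we get {λ}; from R::=e y we get {e}. So FIRST(R) = {λ, e}.
FOLLOW(Q) includes $ since Q is the start symbol.
FOLLOW(Q): in Q::=y R T Q, the suffix after Q is empty (adds nothing new). Thus FOLLOW(Q) = {$}.
FOLLOW(R): in Q::=y R T Q, R is followed by T Q with FIRST {λ, y, z}; in Q::=y R T Q, the suffix after R is nullable, so FOLLOW(R) ⊇ FOLLOW(Q) = {$}. Thus FOLLOW(R) = {$, y, z}.
For R ::= λ: FIRST(λ) = {λ}, so it goes in M[R, t] for t ∈ {}; since λ ∈ FIRST, also for every t ∈ FOLLOW(R) = {$, y, z}.
For R ::= e y: FIRST(e y) = {e}, so it goes in M[R, t] for t ∈ {e}.

R ::= λ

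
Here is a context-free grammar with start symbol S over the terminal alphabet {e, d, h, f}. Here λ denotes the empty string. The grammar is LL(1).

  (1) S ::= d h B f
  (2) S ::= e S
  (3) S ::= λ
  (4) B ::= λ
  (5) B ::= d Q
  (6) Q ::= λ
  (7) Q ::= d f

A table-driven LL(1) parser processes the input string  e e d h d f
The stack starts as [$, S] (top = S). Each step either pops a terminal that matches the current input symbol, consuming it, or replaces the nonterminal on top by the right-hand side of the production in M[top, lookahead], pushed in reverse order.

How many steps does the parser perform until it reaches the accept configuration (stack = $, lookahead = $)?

step 1: stack=$ S  input=e e d h d f $  — expand S ::= e S
step 2: stack=$ S e  input=e e d h d f $  — match e
step 3: stack=$ S  input=e d h d f $  — expand S ::= e S
step 4: stack=$ S e  input=e d h d f $  — match e
step 5: stack=$ S  input=d h d f $  — expand S ::= d h B f
step 6: stack=$ f B h d  input=d h d f $  — match d
step 7: stack=$ f B h  input=h d f $  — match h
step 8: stack=$ f B  input=d f $  — expand B ::= d Q
step 9: stack=$ f Q d  input=d f $  — match d
step 10: stack=$ f Q  input=f $  — expand Q ::= λ
step 11: stack=$ f  input=f $  — match f
Accept reached after 11 steps.

11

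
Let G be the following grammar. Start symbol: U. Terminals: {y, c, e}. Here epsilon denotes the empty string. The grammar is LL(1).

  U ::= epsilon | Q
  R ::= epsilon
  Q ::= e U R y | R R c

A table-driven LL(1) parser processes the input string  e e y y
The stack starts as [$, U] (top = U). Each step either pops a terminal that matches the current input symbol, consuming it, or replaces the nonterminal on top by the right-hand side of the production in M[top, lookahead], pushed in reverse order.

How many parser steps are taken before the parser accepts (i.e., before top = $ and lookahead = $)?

step 1: stack=$ U  input=e e y y $  — expand U ::= Q
step 2: stack=$ Q  input=e e y y $  — expand Q ::= e U R y
step 3: stack=$ y R U e  input=e e y y $  — match e
step 4: stack=$ y R U  input=e y y $  — expand U ::= Q
step 5: stack=$ y R Q  input=e y y $  — expand Q ::= e U R y
step 6: stack=$ y R y R U e  input=e y y $  — match e
step 7: stack=$ y R y R U  input=y y $  — expand U ::= epsilon
step 8: stack=$ y R y R  input=y y $  — expand R ::= epsilon
step 9: stack=$ y R y  input=y y $  — match y
step 10: stack=$ y R  input=y $  — expand R ::= epsilon
step 11: stack=$ y  input=y $  — match y
Accept reached after 11 steps.

11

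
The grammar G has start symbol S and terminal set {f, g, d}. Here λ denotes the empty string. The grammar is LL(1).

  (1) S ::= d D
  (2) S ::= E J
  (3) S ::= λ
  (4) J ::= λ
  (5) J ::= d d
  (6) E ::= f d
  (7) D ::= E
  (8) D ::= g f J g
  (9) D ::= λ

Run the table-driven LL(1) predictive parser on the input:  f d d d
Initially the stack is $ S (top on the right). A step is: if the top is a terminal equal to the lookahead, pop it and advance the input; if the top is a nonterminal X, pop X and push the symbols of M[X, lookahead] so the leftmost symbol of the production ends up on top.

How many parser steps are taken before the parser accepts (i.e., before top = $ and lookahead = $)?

     Stack    Input      Action
  1  $ S      f d d d $  expand S ::= E J
  2  $ J E    f d d d $  expand E ::= f d
  3  $ J d f  f d d d $  match f
  4  $ J d    d d d $    match d
  5  $ J      d d $      expand J ::= d d
  6  $ d d    d d $      match d
  7  $ d      d $        match d
Accept reached after 7 steps.

7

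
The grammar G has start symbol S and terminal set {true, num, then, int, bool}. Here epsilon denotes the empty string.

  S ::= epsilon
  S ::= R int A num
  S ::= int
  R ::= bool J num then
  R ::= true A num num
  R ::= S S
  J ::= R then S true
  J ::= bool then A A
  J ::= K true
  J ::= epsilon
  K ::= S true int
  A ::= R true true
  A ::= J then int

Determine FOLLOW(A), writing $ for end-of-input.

FIRST(S): from S::=epsilon we get {epsilon}; from S::=R int A num we get {bool, int, true}; from S::=int we get {int}. So FIRST(S) = {epsilon, bool, int, true}.
FIRST(R): from R::=bool J num then we get {bool}; from R::=true A num num we get {true}; from R::=S S we get {epsilon, bool, int, true}. So FIRST(R) = {epsilon, bool, int, true}.
FIRST(K): from K::=S true int we get {bool, int, true}. So FIRST(K) = {bool, int, true}.
FIRST(J): from J::=R then S true we get {bool, int, then, true}; from J::=bool then A A we get {bool}; from J::=K true we get {bool, int, true}; from J::=epsilon we get {epsilon}. So FIRST(J) = {epsilon, bool, int, then, true}.
FIRST(A): from A::=R true true we get {bool, int, true}; from A::=J then int we get {bool, int, then, true}. So FIRST(A) = {bool, int, then, true}.
FOLLOW(S) includes $ since S is the start symbol.
FOLLOW(R): in S::=R int A num, R is followed by int A num with FIRST {int}; in J::=R then S true, R is followed by then S true with FIRST {then}; in A::=R true true, R is followed by true true with FIRST {true}. Thus FOLLOW(R) = {int, then, true}.
FOLLOW(S): in R::=S S (occurrence 1), S is followed by S with FIRST {epsilon, bool, int, true}; in R::=S S (occurrence 1), the suffix after S is nullable, so FOLLOW(S) ⊇ FOLLOW(R) = {int, then, true}; in R::=S S (occurrence 2), the suffix after S is empty, so FOLLOW(S) ⊇ FOLLOW(R) = {int, then, true}; in J::=R then S true, S is followed by true with FIRST {true}; in K::=S true int, S is followed by true int with FIRST {true}. Thus FOLLOW(S) = {$, bool, int, then, true}.
FOLLOW(J): in R::=bool J num then, J is followed by num then with FIRST {num}; in A::=J then int, J is followed by then int with FIRST {then}. Thus FOLLOW(J) = {num, then}.
FOLLOW(K): in J::=K true, K is followed by true with FIRST {true}. Thus FOLLOW(K) = {true}.
FOLLOW(A): in S::=R int A num, A is followed by num with FIRST {num}; in R::=true A num num, A is followed by num num with FIRST {num}; in J::=bool then A A (occurrence 1), A is followed by A with FIRST {bool, int, then, true}; in J::=bool then A A (occurrence 2), the suffix after A is empty, so FOLLOW(A) ⊇ FOLLOW(J) = {num, then}. Thus FOLLOW(A) = {bool, int, num, then, true}.

{bool, int, num, then, true}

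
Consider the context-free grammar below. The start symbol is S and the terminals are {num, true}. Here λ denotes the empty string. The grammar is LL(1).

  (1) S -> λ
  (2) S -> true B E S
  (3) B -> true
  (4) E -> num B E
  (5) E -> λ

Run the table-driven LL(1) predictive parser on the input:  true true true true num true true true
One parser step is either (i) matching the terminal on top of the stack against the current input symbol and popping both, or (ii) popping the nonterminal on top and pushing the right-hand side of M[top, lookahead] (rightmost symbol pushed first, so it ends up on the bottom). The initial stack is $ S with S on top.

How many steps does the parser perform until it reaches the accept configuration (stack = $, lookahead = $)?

      Stack         Input                                     Action
   1  $ S           true true true true num true true true $  expand S -> true B E S
   2  $ S E B true  true true true true num true true true $  match true
   3  $ S E B       true true true num true true true $       expand B -> true
   4  $ S E true    true true true num true true true $       match true
   5  $ S E         true true num true true true $            expand E -> λ
   6  $ S           true true num true true true $            expand S -> true B E S
   7  $ S E B true  true true num true true true $            match true
   8  $ S E B       true num true true true $                 expand B -> true
   9  $ S E true    true num true true true $                 match true
  10  $ S E         num true true true $                      expand E -> num B E
  11  $ S E B num   num true true true $                      match num
  12  $ S E B       true true true $                          expand B -> true
  13  $ S E true    true true true $                          match true
  14  $ S E         true true $                               expand E -> λ
  15  $ S           true true $                               expand S -> true B E S
  16  $ S E B true  true true $                               match true
  17  $ S E B       true $                                    expand B -> true
  18  $ S E true    true $                                    match true
  19  $ S E         $                                         expand E -> λ
  20  $ S           $                                         expand S -> λ
Accept reached after 20 steps.

20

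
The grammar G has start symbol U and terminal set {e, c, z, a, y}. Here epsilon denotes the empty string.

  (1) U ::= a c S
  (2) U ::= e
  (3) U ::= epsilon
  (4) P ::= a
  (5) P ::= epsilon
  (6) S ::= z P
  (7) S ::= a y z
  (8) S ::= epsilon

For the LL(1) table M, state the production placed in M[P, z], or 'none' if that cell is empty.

FIRST(U) = {epsilon, a, e}
FIRST(P) = {epsilon, a}
FIRST(S) = {epsilon, a, z}
FOLLOW(U) includes $ since U is the start symbol.
FOLLOW(S): in U::=a c S, the suffix after S is empty, so FOLLOW(S) ⊇ FOLLOW(U) = {$}. Thus FOLLOW(S) = {$}.
FOLLOW(P): in S::=z P, the suffix after P is empty, so FOLLOW(P) ⊇ FOLLOW(S) = {$}. Thus FOLLOW(P) = {$}.
For P ::= a: FIRST(a) = {a}, so it goes in M[P, t] for t ∈ {a}.
For P ::= epsilon: FIRST(epsilon) = {epsilon}, so it goes in M[P, t] for t ∈ {}; since epsilon ∈ FIRST, also for every t ∈ FOLLOW(P) = {$}.
None of these place a production in M[P, z].

none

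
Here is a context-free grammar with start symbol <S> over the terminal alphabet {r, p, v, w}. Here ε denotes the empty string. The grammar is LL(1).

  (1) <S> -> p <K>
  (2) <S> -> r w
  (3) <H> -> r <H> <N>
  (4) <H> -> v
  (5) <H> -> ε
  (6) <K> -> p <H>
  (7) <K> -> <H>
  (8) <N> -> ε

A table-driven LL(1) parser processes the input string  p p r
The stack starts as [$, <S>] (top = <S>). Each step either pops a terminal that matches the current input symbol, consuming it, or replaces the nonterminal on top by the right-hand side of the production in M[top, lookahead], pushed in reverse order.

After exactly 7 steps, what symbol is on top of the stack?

     Stack        Input    Action
  1  $ <S>        p p r $  expand <S> -> p <K>
  2  $ <K> p      p p r $  match p
  3  $ <K>        p r $    expand <K> -> p <H>
  4  $ <H> p      p r $    match p
  5  $ <H>        r $      expand <H> -> r <H> <N>
  6  $ <N> <H> r  r $      match r
  7  $ <N> <H>    $        expand <H> -> ε
Stack after step 7: $ <N> (top = <N>).

<N>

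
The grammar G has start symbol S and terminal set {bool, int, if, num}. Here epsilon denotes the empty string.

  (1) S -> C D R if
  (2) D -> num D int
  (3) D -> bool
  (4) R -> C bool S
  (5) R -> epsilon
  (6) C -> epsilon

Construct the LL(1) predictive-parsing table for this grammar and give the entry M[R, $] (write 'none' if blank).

none

FIRST(D) = {bool, num}
FIRST(C) = {epsilon}
FIRST(S) = {bool, num}  (via C D R if)
FIRST(R) = {epsilon, bool}  (via C bool S)
FOLLOW(S) includes $ since S is the start symbol.
FOLLOW(R): in S->C D R if, R is followed by if with FIRST {if}. Thus FOLLOW(R) = {if}.
For R -> C bool S: FIRST(C bool S) = {bool}, so it goes in M[R, t] for t ∈ {bool}.
For R -> epsilon: FIRST(epsilon) = {epsilon}, so it goes in M[R, t] for t ∈ {}; since epsilon ∈ FIRST, also for every t ∈ FOLLOW(R) = {if}.
None of these place a production in M[R, $].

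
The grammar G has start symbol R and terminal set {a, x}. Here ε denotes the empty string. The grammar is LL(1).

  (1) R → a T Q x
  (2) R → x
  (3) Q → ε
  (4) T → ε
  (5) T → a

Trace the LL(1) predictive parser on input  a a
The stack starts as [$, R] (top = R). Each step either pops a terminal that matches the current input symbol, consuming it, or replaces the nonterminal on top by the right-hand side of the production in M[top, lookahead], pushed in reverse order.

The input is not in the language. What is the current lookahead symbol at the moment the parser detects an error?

$

     Stack      Input  Action
  1  $ R        a a $  expand R → a T Q x
  2  $ x Q T a  a a $  match a
  3  $ x Q T    a $    expand T → a
  4  $ x Q a    a $    match a
  5  $ x Q      $      error: M[Q, $] is empty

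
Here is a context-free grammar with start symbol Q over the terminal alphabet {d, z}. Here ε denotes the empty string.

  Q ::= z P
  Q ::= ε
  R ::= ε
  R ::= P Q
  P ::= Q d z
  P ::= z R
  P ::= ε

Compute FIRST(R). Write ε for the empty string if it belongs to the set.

FIRST(Q) = {ε, z}
FIRST(P) = {ε, d, z}  (via Q d z)
FIRST(R) = {ε, d, z}  (via P Q)

{ε, d, z}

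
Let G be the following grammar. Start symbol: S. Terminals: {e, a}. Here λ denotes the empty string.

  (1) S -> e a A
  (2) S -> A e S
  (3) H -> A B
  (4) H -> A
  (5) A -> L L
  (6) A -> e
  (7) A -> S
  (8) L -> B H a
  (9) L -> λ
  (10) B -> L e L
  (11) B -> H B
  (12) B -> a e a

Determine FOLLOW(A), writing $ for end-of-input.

FIRST(S) = {a, e}  (via A e S)
FIRST(H) = {λ, a, e}  (via A B, A)
FIRST(A) = {λ, a, e}  (via L L, S)
FIRST(L) = {λ, a, e}  (via B H a)
FIRST(B) = {a, e}  (via L e L, H B)
FOLLOW(S) includes $ since S is the start symbol.
FOLLOW(H): in L->B H a, H is followed by a with FIRST {a}; in B->H B, H is followed by B with FIRST {a, e}. Thus FOLLOW(H) = {a, e}.
FOLLOW(B): in H->A B, the suffix after B is empty, so FOLLOW(B) ⊇ FOLLOW(H) = {a, e}; in L->B H a, B is followed by H a with FIRST {a, e}; in B->H B, the suffix after B is empty (adds nothing new). Thus FOLLOW(B) = {a, e}.
FOLLOW(S): in S->A e S, the suffix after S is empty (adds nothing new); in A->S, the suffix after S is empty, so FOLLOW(S) ⊇ FOLLOW(A) = {$, a, e}. Thus FOLLOW(S) = {$, a, e}.
FOLLOW(A): in S->e a A, the suffix after A is empty, so FOLLOW(A) ⊇ FOLLOW(S) = {$, a, e}; in S->A e S, A is followed by e S with FIRST {e}; in H->A B, A is followed by B with FIRST {a, e}; in H->A, the suffix after A is empty, so FOLLOW(A) ⊇ FOLLOW(H) = {a, e}. Thus FOLLOW(A) = {$, a, e}.
FOLLOW(L): in A->L L (occurrence 1), L is followed by L with FIRST {λ, a, e}; in A->L L (occurrence 1), the suffix after L is nullable, so FOLLOW(L) ⊇ FOLLOW(A) = {$, a, e}; in A->L L (occurrence 2), the suffix after L is empty, so FOLLOW(L) ⊇ FOLLOW(A) = {$, a, e}; in B->L e L (occurrence 1), L is followed by e L with FIRST {e}; in B->L e L (occurrence 2), the suffix after L is empty, so FOLLOW(L) ⊇ FOLLOW(B) = {a, e}. Thus FOLLOW(L) = {$, a, e}.

{$, a, e}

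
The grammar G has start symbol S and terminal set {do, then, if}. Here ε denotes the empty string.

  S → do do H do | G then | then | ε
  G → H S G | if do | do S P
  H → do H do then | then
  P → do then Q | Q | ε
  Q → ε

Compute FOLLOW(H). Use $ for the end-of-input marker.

FIRST(H) = {do, then}
FIRST(Q) = {ε}
FIRST(G) = {do, if, then}  (via H S G)
FIRST(P) = {ε, do}  (via Q)
FIRST(S) = {ε, do, if, then}  (via G then)
FOLLOW(S) includes $ since S is the start symbol.
FOLLOW(G): in S→G then, G is followed by then with FIRST {then}; in G→H S G, the suffix after G is empty (adds nothing new). Thus FOLLOW(G) = {then}.
FOLLOW(S): in G→H S G, S is followed by G with FIRST {do, if, then}; in G→do S P, S is followed by P with FIRST {ε, do}; in G→do S P, the suffix after S is nullable, so FOLLOW(S) ⊇ FOLLOW(G) = {then}. Thus FOLLOW(S) = {$, do, if, then}.
FOLLOW(H): in S→do do H do, H is followed by do with FIRST {do}; in G→H S G, H is followed by S G with FIRST {do, if, then}; in H→do H do then, H is followed by do then with FIRST {do}. Thus FOLLOW(H) = {do, if, then}.
FOLLOW(P): in G→do S P, the suffix after P is empty, so FOLLOW(P) ⊇ FOLLOW(G) = {then}. Thus FOLLOW(P) = {then}.
FOLLOW(Q): in P→do then Q, the suffix after Q is empty, so FOLLOW(Q) ⊇ FOLLOW(P) = {then}; in P→Q, the suffix after Q is empty, so FOLLOW(Q) ⊇ FOLLOW(P) = {then}. Thus FOLLOW(Q) = {then}.

{do, if, then}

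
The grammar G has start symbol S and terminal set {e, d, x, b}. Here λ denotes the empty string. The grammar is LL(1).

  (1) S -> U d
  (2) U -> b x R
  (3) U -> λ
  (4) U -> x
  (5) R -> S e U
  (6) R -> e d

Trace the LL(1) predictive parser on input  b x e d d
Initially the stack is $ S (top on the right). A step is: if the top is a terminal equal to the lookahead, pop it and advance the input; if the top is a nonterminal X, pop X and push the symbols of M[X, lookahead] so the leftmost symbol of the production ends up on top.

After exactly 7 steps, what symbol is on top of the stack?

     Stack      Input        Action
  1  $ S        b x e d d $  expand S -> U d
  2  $ d U      b x e d d $  expand U -> b x R
  3  $ d R x b  b x e d d $  match b
  4  $ d R x    x e d d $    match x
  5  $ d R      e d d $      expand R -> e d
  6  $ d d e    e d d $      match e
  7  $ d d      d d $        match d
Stack after step 7: $ d (top = d).

d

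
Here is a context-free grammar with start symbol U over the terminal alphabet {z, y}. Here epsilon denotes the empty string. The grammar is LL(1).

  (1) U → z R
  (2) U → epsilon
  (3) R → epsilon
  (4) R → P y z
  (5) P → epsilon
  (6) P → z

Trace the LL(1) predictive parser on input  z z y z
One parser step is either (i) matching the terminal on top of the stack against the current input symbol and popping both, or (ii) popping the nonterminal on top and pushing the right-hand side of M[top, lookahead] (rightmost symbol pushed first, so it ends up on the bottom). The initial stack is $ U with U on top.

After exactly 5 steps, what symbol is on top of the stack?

step 1: stack=$ U  input=z z y z $  — expand U → z R
step 2: stack=$ R z  input=z z y z $  — match z
step 3: stack=$ R  input=z y z $  — expand R → P y z
step 4: stack=$ z y P  input=z y z $  — expand P → z
step 5: stack=$ z y z  input=z y z $  — match z
Stack after step 5: $ z y (top = y).

y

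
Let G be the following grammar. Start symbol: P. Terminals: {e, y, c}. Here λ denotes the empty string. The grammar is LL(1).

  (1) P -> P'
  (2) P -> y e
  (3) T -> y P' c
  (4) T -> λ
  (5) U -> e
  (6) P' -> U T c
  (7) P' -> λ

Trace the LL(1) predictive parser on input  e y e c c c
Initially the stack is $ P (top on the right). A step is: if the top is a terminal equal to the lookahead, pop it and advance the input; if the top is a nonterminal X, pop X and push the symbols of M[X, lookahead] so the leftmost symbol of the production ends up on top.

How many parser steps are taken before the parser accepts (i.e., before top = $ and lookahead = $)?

13

      Stack        Input          Action
   1  $ P          e y e c c c $  expand P -> P'
   2  $ P'         e y e c c c $  expand P' -> U T c
   3  $ c T U      e y e c c c $  expand U -> e
   4  $ c T e      e y e c c c $  match e
   5  $ c T        y e c c c $    expand T -> y P' c
   6  $ c c P' y   y e c c c $    match y
   7  $ c c P'     e c c c $      expand P' -> U T c
   8  $ c c c T U  e c c c $      expand U -> e
   9  $ c c c T e  e c c c $      match e
  10  $ c c c T    c c c $        expand T -> λ
  11  $ c c c      c c c $        match c
  12  $ c c        c c $          match c
  13  $ c          c $            match c
Accept reached after 13 steps.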